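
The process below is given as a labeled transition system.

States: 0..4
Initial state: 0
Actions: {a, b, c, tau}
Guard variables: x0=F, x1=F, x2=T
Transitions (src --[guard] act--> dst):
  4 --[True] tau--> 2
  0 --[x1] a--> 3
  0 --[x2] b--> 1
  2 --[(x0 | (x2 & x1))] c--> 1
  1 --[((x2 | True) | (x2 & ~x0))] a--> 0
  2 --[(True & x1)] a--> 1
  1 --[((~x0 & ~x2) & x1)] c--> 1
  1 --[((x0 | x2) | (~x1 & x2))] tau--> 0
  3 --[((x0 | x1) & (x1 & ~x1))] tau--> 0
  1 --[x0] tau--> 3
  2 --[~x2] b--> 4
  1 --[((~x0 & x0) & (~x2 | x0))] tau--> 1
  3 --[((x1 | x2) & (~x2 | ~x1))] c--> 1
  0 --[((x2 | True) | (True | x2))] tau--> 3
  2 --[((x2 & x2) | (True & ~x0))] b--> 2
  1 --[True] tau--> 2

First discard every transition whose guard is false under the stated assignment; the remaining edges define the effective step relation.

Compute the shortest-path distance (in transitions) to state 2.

BFS to 2:
  depth 0: {0}
  depth 1: {1,3}
  depth 2: {2}
2 enters at depth 2; path b·tau

Answer: 2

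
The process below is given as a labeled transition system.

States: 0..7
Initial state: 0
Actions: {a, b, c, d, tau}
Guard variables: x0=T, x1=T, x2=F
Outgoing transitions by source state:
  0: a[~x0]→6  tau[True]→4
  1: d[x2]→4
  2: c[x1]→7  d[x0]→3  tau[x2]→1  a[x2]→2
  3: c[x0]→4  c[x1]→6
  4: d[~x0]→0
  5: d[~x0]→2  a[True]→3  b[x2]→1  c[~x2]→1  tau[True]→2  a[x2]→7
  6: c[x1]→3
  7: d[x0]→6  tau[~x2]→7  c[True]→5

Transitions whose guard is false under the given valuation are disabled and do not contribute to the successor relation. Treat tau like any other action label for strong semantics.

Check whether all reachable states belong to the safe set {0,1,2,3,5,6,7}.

Safe = {0,1,2,3,5,6,7}
R = {0,4}
  0: ✓
  4: VIOLATES
reach 4 via tau — violates

Answer: INVARIANT VIOLATED at state 4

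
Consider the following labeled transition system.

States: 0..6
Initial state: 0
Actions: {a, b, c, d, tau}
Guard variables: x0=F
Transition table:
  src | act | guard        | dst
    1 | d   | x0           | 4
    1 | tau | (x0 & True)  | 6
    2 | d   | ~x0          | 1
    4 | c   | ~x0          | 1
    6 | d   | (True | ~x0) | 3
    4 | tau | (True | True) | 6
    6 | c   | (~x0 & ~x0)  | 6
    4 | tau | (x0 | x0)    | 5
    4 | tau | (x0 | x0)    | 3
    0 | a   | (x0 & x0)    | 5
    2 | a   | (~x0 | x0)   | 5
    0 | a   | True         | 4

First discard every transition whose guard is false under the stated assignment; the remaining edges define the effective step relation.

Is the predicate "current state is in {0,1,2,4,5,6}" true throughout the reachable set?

Answer: INVARIANT VIOLATED at state 3

Working:
Safe = {0,1,2,4,5,6}
Reachable = {0,1,3,4,6}
  0: ok
  1: ok
  3: ✗ unsafe
  4: ok
  6: ok
counterexample path to 3: a·tau·d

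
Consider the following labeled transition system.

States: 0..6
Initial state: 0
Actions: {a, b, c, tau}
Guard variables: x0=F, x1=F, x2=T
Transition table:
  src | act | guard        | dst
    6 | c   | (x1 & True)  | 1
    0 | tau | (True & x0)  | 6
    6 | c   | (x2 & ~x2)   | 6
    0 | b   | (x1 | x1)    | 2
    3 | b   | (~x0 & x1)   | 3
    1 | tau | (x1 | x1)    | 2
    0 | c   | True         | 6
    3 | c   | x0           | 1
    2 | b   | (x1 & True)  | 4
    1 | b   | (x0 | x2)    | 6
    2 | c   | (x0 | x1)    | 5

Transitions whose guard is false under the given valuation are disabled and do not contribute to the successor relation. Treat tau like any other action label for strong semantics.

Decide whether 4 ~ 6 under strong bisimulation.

Answer: BISIMILAR

Trace:
Refine partition for ~:
  round 0: {{0,1,2,3,4,5,6}}
  round 1: {{0},{1},{2,3,4,5,6}}
3 equivalence class(es) (converged in 2)
class of 4: {2,3,4,5,6}; class of 6: {2,3,4,5,6}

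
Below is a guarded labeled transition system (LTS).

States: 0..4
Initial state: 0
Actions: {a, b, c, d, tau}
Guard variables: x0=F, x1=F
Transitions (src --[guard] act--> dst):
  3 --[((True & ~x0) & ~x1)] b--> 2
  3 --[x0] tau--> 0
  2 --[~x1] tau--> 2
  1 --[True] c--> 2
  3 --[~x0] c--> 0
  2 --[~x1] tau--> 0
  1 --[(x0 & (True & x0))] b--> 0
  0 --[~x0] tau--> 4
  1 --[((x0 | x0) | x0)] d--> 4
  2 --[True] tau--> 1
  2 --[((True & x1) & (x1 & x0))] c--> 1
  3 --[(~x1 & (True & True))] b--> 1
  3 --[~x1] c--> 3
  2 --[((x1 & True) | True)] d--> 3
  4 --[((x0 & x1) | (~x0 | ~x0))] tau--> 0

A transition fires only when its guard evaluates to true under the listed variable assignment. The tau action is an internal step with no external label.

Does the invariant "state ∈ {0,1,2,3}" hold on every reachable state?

Answer: INVARIANT VIOLATED at state 4

Trace:
Inv-set: {0,1,2,3}
Reach set: {0,4}
  0: safe
  4: outside
reach 4 via tau — violates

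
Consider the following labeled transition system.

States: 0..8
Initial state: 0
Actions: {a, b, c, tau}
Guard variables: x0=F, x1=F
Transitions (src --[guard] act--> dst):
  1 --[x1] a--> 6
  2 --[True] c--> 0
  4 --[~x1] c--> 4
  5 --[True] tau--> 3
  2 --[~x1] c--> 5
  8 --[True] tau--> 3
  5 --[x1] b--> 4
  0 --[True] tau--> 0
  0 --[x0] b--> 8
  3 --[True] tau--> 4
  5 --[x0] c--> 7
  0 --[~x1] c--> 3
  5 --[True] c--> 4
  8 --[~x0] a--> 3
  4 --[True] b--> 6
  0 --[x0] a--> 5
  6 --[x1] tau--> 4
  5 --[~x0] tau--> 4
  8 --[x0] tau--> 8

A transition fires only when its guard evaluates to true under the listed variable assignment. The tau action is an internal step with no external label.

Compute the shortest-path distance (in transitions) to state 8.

Answer: UNREACHABLE

Analysis:
Layered search for 8:
  depth 0: {0}
  depth 1: {3}
  depth 2: {4}
  depth 3: {6}
8 never appears.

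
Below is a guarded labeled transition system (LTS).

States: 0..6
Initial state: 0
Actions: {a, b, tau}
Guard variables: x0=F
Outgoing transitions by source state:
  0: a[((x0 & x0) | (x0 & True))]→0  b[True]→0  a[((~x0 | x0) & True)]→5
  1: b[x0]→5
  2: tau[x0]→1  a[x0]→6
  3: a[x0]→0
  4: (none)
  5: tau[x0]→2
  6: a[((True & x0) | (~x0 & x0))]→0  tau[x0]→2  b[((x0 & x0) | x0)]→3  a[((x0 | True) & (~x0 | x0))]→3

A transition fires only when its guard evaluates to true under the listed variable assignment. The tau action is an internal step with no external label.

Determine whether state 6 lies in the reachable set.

After dropping false guards: 3 live edges.
L0 = {0}
L1 = {5}  cumulative {0,5}
Reach set: {0,5}

Answer: UNREACHABLE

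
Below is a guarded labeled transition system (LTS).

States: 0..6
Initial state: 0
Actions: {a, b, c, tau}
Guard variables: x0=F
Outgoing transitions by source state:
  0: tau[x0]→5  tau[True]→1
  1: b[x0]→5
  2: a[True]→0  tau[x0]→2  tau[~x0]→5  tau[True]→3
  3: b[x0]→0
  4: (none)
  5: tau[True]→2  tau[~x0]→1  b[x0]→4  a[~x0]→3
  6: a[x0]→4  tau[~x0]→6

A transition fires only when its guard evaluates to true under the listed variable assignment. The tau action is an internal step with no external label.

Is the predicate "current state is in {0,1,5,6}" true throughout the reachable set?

Safe = {0,1,5,6}
Reachable = {0,1}
  0: safe
  1: safe

Answer: INVARIANT HOLDS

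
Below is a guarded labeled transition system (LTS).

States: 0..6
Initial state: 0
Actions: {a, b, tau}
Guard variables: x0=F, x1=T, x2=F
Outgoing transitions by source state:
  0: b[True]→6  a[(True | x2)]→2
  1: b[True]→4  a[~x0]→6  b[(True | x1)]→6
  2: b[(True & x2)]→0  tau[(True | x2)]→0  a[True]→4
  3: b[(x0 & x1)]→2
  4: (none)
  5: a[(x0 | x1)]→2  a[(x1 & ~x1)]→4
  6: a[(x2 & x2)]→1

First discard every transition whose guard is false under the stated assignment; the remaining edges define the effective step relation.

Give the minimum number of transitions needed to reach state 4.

Layered search for 4:
  Layer 0: {0}
  Layer 1: {2,6}
  Layer 2: {4}
4 enters at depth 2; path a·a

Answer: 2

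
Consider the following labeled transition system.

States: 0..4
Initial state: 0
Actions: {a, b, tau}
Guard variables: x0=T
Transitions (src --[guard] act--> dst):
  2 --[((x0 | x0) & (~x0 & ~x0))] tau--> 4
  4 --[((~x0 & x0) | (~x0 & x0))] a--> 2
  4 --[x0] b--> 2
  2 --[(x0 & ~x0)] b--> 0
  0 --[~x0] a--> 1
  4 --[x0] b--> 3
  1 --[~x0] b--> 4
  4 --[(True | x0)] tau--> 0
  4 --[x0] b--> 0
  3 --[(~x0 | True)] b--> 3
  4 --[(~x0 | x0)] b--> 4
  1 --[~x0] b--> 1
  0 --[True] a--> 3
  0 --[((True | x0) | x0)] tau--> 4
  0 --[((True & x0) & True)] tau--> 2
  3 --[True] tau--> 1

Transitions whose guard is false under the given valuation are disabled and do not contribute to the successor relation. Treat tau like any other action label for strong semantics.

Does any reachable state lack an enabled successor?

Answer: DEADLOCK at state 1

Trace:
Reach set: {0,1,2,3,4}
  0: a→3  tau→2  tau→4  [deg 3]
  1: ∅  [deadlock]
  2: ∅  [deadlock]
  3: b→3  tau→1  [deg 2]
  4: b→0  b→2  b→3  b→4  tau→0  [deg 5]
Path to 1: a·tau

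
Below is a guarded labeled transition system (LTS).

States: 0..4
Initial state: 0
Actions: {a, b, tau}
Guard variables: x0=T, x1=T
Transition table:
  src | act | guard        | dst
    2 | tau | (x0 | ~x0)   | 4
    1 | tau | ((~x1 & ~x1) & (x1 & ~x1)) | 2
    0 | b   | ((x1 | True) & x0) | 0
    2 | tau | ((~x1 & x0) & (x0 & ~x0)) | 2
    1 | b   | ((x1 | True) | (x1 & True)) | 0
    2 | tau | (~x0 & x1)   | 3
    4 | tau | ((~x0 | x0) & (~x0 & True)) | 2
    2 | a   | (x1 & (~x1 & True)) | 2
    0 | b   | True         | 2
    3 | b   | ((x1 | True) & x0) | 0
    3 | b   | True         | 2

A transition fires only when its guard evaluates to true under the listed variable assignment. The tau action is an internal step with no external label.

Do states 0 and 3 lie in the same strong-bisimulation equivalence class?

Answer: BISIMILAR

Analysis:
Bisimulation quotient by refinement:
  round 0: {{0,1,2,3,4}}
  round 1: {{0,1,3},{2},{4}}
  round 2: {{0,3},{1},{2},{4}}
stable after 3 split(s): 4 block(s)
class of 0: {0,3}; class of 3: {0,3}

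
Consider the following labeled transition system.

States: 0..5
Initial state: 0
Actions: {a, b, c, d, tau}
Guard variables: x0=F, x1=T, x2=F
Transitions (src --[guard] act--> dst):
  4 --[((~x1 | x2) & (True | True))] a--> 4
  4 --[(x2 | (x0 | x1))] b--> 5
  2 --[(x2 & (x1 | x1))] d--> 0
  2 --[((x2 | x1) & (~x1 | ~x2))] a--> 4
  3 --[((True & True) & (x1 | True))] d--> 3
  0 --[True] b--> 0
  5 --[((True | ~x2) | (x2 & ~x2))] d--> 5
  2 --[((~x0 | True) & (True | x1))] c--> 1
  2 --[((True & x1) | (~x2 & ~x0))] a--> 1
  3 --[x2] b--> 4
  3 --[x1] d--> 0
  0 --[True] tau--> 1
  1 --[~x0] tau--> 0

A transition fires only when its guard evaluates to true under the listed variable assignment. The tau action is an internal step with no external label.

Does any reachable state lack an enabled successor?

Reachable = {0,1}
  0: b→0  tau→1  [2 exit(s)]
  1: tau→0  [1 exit(s)]

Answer: DEADLOCK-FREE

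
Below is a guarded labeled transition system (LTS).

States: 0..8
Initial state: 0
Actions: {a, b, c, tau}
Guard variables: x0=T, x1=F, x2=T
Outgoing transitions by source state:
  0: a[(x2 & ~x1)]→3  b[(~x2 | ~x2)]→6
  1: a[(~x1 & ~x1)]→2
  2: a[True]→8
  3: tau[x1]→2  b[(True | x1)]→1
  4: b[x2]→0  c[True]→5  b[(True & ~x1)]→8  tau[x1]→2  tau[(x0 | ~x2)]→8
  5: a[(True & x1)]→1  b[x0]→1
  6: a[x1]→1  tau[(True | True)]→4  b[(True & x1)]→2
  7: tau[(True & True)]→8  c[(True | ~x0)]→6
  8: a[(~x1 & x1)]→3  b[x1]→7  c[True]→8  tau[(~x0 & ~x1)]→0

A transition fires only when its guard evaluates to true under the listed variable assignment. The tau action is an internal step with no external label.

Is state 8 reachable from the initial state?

Answer: REACHABLE

Trace:
13 transition(s) survive guard evaluation.
Layer 0: {0}
Layer 1: {3}  total {0,3}
Layer 2: {1}  total {0,1,3}
Layer 3: {2}  total {0,1,2,3}
Layer 4: {8}  total {0,1,2,3,8}
Reach set: {0,1,2,3,8}
Path to 8: a·b·a·a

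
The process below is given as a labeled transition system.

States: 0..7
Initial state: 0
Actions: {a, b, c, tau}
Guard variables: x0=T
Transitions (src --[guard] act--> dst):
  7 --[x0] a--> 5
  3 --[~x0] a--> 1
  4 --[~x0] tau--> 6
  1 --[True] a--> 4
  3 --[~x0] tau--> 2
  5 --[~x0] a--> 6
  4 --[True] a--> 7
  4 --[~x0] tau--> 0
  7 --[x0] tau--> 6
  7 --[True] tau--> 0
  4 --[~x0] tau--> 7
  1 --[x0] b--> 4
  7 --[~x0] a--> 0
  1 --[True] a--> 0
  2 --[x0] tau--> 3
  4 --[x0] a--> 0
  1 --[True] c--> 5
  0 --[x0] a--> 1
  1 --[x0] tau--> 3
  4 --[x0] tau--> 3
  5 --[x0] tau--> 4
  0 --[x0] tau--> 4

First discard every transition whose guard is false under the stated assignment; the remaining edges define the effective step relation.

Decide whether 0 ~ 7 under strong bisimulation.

Compute ~ classes (split until stable):
  P[0] = {{0,1,2,3,4,5,6,7}}
  P[1] = {{0,4,7},{1},{2,5},{3,6}}
  P[2] = {{0},{1},{2},{3,6},{4},{5},{7}}
stable after 3 split(s): 7 block(s)
class of 0: {0}; class of 7: {7}

Answer: NOT BISIMILAR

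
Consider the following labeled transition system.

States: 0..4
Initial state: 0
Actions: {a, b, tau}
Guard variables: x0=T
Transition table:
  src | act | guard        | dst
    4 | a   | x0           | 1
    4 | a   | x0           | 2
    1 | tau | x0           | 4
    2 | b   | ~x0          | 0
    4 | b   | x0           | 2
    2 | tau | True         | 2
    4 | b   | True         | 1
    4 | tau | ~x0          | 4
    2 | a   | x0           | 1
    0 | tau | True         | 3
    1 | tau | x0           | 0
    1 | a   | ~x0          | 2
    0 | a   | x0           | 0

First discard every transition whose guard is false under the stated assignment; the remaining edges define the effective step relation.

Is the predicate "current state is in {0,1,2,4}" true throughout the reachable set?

Allowed set {0,1,2,4}
Reachable = {0,3}
  0: ✓
  3: outside
reach 3 via tau — violates

Answer: INVARIANT VIOLATED at state 3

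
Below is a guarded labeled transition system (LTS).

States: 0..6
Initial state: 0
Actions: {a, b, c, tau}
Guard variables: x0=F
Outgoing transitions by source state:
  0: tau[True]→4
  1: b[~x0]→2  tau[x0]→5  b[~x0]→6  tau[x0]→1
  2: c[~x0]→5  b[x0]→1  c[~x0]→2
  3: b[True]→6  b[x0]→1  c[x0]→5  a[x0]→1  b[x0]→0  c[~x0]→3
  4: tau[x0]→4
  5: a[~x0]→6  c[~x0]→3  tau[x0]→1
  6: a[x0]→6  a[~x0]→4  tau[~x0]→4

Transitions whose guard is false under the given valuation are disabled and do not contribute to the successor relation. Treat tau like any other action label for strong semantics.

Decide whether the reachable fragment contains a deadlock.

Answer: DEADLOCK at state 4

Working:
Reach set: {0,4}
  0: tau→4  [1 exit(s)]
  4: ∅  [deadlock]
trace reaching 4: tau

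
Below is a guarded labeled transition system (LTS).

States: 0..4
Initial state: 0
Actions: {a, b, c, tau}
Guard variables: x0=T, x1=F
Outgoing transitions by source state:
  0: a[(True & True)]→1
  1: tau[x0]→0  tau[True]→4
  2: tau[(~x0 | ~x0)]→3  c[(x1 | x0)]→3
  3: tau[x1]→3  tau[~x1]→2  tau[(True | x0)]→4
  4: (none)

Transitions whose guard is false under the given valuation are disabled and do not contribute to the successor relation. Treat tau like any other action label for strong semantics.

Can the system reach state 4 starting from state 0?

Answer: REACHABLE

Trace:
Guard filter leaves 6 enabled edge(s).
L0 = {0}
L1 = {1}  cumulative {0,1}
L2 = {4}  cumulative {0,1,4}
R = {0,1,4}
witness 4: a·tau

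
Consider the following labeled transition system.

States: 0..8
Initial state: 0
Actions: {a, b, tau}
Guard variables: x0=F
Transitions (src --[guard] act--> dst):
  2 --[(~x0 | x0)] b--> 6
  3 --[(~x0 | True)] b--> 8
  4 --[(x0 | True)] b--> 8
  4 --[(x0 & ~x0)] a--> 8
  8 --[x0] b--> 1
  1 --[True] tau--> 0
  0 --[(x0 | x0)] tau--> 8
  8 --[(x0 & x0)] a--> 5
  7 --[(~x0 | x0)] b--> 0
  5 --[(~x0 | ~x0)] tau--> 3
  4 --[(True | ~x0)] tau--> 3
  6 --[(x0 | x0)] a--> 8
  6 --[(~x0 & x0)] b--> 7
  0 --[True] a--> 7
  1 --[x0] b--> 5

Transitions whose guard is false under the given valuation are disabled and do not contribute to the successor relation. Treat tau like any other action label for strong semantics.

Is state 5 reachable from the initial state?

Answer: UNREACHABLE

Analysis:
Guard filter leaves 8 enabled edge(s).
L0 = {0}
L1 = {7}  now seen {0,7}
Reachable = {0,7}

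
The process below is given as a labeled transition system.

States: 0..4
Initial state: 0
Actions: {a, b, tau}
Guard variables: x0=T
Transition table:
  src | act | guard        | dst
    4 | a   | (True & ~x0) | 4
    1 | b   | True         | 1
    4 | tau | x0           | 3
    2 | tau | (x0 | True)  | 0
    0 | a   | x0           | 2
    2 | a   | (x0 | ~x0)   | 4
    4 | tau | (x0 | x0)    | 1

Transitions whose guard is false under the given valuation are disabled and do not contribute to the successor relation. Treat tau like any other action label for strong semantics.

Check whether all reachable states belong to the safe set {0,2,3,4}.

Answer: INVARIANT VIOLATED at state 1

Working:
Allowed set {0,2,3,4}
R = {0,1,2,3,4}
  0: ok
  1: outside
  2: ok
  3: ok
  4: ok
witness against invariant: a·a·tau → 1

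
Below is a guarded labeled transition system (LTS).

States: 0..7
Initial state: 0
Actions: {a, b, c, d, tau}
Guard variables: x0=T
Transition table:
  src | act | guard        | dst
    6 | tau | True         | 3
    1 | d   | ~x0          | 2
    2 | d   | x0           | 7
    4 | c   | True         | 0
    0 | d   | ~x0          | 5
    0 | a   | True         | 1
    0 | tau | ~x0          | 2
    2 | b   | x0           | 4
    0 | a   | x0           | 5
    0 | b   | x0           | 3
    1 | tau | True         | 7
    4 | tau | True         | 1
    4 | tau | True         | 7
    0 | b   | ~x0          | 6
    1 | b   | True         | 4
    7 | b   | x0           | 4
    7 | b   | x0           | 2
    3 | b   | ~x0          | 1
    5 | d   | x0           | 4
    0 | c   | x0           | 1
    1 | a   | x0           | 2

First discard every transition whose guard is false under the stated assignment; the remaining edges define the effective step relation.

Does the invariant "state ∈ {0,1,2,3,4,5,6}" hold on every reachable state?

Answer: INVARIANT VIOLATED at state 7

Trace:
Allowed set {0,1,2,3,4,5,6}
R = {0,1,2,3,4,5,7}
  0: ok
  1: ok
  2: ok
  3: ok
  4: ok
  5: ok
  7: VIOLATES
counterexample path to 7: a·tau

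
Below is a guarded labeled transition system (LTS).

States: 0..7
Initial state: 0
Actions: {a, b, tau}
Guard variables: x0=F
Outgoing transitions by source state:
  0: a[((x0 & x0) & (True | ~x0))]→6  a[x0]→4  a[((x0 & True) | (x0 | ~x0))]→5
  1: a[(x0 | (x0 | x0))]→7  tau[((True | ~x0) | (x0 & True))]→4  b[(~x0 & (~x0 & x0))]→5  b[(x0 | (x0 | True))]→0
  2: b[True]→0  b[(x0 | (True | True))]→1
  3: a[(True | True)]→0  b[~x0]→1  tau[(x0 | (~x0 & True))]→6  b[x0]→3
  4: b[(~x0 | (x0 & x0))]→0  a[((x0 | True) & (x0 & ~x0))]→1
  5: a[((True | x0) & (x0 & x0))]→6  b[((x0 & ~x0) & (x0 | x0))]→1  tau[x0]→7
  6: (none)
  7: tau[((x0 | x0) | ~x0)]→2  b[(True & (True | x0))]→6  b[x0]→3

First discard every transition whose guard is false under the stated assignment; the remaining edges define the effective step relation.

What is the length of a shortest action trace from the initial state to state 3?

Layered search for 3:
  L0 = {0}
  L1 = {5}
3 never appears.

Answer: UNREACHABLE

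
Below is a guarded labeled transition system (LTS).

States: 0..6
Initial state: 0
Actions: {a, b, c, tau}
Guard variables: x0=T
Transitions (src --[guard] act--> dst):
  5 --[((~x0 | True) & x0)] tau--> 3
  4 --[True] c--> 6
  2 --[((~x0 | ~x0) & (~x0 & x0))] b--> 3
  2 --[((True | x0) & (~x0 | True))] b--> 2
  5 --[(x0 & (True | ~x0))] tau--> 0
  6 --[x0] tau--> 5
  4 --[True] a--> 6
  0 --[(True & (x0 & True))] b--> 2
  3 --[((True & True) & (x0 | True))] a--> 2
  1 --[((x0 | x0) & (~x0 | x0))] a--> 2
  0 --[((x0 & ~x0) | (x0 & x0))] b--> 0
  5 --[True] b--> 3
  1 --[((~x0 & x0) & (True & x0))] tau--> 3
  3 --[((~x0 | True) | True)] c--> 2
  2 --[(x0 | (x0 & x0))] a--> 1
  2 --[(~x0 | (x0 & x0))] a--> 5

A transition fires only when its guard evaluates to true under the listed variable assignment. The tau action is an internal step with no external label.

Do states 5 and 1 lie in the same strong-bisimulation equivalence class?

Bisimulation quotient by refinement:
  round 0: {{0,1,2,3,4,5,6}}
  round 1: {{0},{1},{2},{3,4},{5},{6}}
  round 2: {{0},{1},{2},{3},{4},{5},{6}}
7 equivalence class(es) (converged in 3)
5∈{5}, 1∈{1}

Answer: NOT BISIMILAR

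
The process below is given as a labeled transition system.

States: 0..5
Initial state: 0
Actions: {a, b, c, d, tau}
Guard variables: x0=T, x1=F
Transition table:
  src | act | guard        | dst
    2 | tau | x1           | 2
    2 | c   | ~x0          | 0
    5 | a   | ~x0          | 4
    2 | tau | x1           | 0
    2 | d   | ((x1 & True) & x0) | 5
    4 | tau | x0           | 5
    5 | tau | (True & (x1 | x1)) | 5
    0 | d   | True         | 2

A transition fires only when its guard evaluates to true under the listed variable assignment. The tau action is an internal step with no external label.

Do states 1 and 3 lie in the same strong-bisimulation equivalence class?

Compute ~ classes (split until stable):
  π0 = {{0,1,2,3,4,5}}
  π1 = {{0},{1,2,3,5},{4}}
stable after 2 split(s): 3 block(s)
[1]={1,2,3,5}  [3]={1,2,3,5}

Answer: BISIMILAR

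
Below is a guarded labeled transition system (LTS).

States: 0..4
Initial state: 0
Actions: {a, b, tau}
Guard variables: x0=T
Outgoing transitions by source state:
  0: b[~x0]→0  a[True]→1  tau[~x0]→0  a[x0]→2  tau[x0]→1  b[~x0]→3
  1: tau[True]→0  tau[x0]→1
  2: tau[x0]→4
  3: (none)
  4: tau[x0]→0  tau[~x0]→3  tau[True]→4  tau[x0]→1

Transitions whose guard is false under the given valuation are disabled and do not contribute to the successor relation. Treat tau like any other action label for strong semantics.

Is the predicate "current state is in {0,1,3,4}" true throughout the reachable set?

Answer: INVARIANT VIOLATED at state 2

Trace:
Safe = {0,1,3,4}
Reach set: {0,1,2,4}
  0: ok
  1: ok
  2: ✗ unsafe
  4: ok
witness against invariant: a → 2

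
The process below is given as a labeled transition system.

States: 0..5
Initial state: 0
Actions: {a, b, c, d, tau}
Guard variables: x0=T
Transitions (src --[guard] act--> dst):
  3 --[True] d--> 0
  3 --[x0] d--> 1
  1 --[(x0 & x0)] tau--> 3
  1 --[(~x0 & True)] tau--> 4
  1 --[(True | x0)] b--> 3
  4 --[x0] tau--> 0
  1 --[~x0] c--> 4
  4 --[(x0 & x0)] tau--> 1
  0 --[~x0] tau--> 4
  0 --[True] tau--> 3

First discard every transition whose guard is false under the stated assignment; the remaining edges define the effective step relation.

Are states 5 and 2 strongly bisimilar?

Answer: BISIMILAR

Trace:
Refine partition for ~:
  π0 = {{0,1,2,3,4,5}}
  π1 = {{0,4},{1},{2,5},{3}}
  π2 = {{0},{1},{2,5},{3},{4}}
stable after 3 split(s): 5 block(s)
[5]={2,5}  [2]={2,5}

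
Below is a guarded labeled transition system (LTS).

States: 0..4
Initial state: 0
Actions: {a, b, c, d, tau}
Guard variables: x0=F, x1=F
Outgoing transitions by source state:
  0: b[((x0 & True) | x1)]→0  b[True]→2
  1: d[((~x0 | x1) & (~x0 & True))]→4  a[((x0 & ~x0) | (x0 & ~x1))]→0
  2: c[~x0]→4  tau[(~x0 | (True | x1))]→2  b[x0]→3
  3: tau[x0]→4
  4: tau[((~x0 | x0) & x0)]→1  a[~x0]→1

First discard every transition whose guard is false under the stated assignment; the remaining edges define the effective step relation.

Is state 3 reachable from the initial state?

Answer: UNREACHABLE

Analysis:
5 transition(s) survive guard evaluation.
L0 = {0}
L1 = {2}  total {0,2}
L2 = {4}  total {0,2,4}
L3 = {1}  total {0,1,2,4}
Reach set: {0,1,2,4}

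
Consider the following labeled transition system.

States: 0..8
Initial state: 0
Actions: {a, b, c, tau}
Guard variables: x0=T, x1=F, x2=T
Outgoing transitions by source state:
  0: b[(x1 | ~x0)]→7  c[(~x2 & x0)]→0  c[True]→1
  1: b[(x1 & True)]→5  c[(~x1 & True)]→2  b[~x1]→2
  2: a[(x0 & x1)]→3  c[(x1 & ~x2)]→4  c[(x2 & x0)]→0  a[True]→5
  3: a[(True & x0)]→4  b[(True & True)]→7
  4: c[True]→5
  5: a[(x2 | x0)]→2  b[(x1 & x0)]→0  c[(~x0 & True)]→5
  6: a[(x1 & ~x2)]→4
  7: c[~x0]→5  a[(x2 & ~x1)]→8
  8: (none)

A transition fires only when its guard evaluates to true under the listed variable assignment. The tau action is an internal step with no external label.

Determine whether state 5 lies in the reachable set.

Answer: REACHABLE

Working:
Guard filter leaves 10 enabled edge(s).
depth 0: {0}
depth 1: {1}  cumulative {0,1}
depth 2: {2}  cumulative {0,1,2}
depth 3: {5}  cumulative {0,1,2,5}
R = {0,1,2,5}
Path to 5: c·c·a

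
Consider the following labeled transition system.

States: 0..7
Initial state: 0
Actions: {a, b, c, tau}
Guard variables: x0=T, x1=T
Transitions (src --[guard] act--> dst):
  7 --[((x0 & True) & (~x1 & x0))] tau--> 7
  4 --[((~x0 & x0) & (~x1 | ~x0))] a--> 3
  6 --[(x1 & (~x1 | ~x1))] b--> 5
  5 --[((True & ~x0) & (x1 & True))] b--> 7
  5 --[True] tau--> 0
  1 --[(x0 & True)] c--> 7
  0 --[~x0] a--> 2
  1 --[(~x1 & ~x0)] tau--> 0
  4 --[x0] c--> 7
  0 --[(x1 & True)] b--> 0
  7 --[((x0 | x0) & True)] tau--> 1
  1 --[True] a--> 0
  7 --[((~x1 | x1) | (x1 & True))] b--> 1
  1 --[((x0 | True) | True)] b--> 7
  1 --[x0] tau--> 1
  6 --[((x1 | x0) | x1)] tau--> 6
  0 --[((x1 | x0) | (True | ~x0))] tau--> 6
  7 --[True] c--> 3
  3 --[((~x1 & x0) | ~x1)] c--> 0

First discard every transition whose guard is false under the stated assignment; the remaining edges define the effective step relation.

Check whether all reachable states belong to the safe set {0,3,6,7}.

Inv-set: {0,3,6,7}
R = {0,6}
  0: ✓
  6: ✓

Answer: INVARIANT HOLDS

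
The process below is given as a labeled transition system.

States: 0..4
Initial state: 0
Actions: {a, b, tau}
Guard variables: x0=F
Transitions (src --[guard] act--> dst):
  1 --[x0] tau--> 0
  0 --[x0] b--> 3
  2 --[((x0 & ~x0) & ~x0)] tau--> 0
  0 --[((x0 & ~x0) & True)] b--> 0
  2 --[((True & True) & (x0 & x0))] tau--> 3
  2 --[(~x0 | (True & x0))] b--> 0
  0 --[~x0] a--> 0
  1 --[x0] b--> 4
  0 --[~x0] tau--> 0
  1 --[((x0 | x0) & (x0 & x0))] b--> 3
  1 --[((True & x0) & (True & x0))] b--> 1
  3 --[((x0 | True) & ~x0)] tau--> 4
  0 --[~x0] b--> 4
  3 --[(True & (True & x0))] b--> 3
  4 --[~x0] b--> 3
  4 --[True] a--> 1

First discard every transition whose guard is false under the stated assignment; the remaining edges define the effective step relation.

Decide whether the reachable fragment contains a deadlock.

Reach set: {0,1,3,4}
  0: a→0  b→4  tau→0  [3 out]
  1: ∅  [no exit]
  3: tau→4  [1 out]
  4: a→1  b→3  [2 out]
Path to 1: b·a

Answer: DEADLOCK at state 1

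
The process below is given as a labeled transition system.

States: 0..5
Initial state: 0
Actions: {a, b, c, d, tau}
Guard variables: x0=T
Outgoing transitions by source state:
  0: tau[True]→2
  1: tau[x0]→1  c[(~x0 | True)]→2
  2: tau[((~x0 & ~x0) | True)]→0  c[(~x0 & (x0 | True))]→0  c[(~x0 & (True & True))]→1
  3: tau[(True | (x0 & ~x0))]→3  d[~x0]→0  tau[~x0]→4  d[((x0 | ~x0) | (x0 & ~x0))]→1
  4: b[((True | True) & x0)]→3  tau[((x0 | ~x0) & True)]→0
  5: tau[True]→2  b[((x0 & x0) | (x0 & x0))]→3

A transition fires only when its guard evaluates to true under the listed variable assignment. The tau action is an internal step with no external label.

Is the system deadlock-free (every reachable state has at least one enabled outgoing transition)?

Answer: DEADLOCK-FREE

Analysis:
Reach set: {0,2}
  0: tau→2  [deg 1]
  2: tau→0  [deg 1]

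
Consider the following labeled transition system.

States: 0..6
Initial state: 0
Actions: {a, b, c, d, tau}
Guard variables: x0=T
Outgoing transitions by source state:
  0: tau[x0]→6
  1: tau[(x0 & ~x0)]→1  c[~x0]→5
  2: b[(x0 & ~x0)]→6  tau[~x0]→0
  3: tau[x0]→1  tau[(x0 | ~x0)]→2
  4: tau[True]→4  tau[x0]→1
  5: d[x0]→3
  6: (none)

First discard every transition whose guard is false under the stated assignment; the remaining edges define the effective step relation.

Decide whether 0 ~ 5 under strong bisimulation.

Bisimulation quotient by refinement:
  round 0: {{0,1,2,3,4,5,6}}
  round 1: {{0,3,4},{1,2,6},{5}}
  round 2: {{0,3},{1,2,6},{4},{5}}
4 equivalence class(es) (converged in 3)
0∈{0,3}, 5∈{5}

Answer: NOT BISIMILAR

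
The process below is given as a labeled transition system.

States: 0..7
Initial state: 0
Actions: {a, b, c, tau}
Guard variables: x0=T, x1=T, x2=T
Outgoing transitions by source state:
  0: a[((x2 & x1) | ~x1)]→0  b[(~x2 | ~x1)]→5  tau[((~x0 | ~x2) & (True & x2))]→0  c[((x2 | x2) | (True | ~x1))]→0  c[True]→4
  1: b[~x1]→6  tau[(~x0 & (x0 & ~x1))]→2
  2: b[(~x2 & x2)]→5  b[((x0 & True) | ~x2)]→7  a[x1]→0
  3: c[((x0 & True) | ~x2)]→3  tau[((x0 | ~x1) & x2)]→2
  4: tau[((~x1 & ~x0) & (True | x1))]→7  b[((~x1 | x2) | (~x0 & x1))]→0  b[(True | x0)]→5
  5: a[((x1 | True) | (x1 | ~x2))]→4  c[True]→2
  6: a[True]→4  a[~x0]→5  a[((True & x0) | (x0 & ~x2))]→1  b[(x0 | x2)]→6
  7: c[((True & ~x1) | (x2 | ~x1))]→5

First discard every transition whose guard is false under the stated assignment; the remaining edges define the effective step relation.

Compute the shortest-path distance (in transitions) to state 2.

Breadth-first toward 2:
  L0 = {0}
  L1 = {4}
  L2 = {5}
  L3 = {2}
2 enters at depth 3; path c·b·c

Answer: 3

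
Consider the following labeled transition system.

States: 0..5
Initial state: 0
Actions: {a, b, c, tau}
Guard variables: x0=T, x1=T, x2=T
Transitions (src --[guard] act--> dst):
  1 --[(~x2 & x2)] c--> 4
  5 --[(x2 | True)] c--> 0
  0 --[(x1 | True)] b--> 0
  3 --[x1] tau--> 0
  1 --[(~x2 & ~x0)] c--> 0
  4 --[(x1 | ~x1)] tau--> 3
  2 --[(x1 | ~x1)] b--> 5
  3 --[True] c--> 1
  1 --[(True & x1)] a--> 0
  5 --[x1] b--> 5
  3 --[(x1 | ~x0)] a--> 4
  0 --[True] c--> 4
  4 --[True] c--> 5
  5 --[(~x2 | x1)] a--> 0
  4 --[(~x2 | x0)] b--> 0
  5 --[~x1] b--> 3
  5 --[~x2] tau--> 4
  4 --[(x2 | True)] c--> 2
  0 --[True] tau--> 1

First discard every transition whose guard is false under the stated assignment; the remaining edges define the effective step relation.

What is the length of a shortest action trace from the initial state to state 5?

Answer: 2

Working:
Breadth-first toward 5:
  depth 0: {0}
  depth 1: {1,4}
  depth 2: {2,3,5}
depth(5)=2, e.g. c·c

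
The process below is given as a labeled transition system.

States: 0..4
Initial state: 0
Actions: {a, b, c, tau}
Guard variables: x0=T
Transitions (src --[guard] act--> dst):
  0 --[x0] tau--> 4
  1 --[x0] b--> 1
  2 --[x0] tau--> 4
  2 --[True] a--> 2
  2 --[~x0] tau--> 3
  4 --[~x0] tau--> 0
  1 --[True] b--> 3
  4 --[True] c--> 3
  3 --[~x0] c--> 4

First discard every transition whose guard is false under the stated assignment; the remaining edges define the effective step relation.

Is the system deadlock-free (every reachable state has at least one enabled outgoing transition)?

Reach set: {0,3,4}
  0: tau→4  [1 out]
  3: ∅  [deadlock]
  4: c→3  [1 out]
trace reaching 3: tau·c

Answer: DEADLOCK at state 3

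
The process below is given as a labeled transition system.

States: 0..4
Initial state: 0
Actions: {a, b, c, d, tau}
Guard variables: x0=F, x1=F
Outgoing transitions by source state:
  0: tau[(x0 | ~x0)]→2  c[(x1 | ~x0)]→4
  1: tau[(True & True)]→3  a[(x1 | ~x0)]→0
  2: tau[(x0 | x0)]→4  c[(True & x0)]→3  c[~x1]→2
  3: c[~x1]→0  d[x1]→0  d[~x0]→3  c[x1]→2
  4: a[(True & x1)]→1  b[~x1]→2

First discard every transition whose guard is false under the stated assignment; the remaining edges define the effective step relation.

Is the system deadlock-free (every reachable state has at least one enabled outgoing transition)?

Answer: DEADLOCK-FREE

Trace:
R = {0,2,4}
  0: c→4  tau→2  [2 out]
  2: c→2  [1 out]
  4: b→2  [1 out]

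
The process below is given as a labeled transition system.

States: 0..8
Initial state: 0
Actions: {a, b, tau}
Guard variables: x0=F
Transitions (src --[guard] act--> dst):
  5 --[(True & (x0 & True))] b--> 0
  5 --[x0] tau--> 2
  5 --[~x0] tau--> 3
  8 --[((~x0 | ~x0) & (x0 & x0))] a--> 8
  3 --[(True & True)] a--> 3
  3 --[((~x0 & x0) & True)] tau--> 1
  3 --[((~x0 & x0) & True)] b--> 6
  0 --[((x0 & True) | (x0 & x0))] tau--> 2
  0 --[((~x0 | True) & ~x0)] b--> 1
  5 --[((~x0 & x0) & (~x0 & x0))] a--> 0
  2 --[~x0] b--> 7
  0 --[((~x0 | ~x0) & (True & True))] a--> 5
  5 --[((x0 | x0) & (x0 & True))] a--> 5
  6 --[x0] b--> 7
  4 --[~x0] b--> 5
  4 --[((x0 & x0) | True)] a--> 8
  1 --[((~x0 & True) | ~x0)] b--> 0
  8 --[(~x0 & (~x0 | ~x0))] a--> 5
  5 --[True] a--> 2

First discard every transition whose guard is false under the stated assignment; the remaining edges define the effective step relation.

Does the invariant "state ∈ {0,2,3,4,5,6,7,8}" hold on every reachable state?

Safe = {0,2,3,4,5,6,7,8}
Reach set: {0,1,2,3,5,7}
  0: ✓
  1: outside
  2: ✓
  3: ✓
  5: ✓
  7: ✓
witness against invariant: b → 1

Answer: INVARIANT VIOLATED at state 1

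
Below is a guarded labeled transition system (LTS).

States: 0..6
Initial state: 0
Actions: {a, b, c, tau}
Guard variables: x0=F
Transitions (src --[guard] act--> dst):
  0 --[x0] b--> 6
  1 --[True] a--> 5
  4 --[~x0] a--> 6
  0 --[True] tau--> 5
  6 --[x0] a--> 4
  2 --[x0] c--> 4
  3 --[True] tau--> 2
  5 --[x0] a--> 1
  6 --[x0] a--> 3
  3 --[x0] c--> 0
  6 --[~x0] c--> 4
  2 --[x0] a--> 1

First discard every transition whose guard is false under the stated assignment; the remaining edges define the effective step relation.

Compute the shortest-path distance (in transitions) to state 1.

BFS to 1:
  Layer 0: {0}
  Layer 1: {5}
1 never appears.

Answer: UNREACHABLE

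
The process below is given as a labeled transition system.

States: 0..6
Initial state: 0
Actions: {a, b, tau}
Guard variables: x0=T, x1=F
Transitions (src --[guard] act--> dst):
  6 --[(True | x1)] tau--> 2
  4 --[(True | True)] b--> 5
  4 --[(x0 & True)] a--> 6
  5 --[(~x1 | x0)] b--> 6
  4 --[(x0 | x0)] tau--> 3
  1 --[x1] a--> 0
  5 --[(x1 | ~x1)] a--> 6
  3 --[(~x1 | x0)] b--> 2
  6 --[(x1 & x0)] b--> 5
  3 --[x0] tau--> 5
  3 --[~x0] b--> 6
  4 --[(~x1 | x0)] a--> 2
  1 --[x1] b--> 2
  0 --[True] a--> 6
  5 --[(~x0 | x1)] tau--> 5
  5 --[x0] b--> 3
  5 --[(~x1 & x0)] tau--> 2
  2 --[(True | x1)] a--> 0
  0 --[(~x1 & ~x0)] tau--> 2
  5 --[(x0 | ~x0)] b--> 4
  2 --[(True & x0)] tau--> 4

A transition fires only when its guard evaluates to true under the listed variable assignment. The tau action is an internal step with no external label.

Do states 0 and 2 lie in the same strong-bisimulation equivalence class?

Compute ~ classes (split until stable):
  P[0] = {{0,1,2,3,4,5,6}}
  P[1] = {{0},{1},{2},{3},{4,5},{6}}
  P[2] = {{0},{1},{2},{3},{4},{5},{6}}
7 equivalence class(es) (converged in 3)
0∈{0}, 2∈{2}

Answer: NOT BISIMILAR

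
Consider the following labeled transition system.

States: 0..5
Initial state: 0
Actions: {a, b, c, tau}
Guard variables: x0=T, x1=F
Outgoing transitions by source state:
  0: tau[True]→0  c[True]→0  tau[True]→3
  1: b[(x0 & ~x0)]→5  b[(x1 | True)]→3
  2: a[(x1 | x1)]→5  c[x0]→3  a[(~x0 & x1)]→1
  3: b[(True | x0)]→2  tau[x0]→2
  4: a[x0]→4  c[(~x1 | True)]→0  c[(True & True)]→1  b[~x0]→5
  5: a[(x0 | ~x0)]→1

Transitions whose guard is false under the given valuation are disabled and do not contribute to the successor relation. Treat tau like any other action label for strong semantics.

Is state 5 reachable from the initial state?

Answer: UNREACHABLE

Analysis:
11 transition(s) survive guard evaluation.
L0 = {0}
L1 = {3}  cumulative {0,3}
L2 = {2}  cumulative {0,2,3}
Reach set: {0,2,3}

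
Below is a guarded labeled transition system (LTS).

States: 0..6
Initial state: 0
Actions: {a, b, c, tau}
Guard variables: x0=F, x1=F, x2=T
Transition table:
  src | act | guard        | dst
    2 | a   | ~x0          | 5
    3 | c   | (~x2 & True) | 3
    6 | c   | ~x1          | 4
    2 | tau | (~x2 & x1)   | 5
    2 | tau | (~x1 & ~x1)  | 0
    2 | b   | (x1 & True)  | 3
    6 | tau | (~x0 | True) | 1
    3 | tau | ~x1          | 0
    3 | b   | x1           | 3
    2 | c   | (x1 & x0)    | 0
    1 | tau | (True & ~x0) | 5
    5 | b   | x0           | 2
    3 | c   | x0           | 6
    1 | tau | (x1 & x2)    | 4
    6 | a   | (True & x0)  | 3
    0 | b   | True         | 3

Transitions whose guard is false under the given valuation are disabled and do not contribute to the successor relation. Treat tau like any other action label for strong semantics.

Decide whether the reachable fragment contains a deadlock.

Answer: DEADLOCK-FREE

Working:
R = {0,3}
  0: b→3  [1 out]
  3: tau→0  [1 out]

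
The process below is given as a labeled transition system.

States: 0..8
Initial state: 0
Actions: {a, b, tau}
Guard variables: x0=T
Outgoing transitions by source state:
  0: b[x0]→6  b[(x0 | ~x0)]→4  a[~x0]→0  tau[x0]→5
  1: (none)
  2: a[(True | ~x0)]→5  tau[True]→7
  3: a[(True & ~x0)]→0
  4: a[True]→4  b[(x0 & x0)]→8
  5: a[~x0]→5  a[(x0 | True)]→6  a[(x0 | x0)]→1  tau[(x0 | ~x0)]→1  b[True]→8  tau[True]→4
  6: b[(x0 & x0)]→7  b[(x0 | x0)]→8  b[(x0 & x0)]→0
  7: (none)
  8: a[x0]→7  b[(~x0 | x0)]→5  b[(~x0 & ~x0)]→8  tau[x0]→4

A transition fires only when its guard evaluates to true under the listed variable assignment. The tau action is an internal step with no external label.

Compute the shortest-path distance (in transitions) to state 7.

Breadth-first toward 7:
  depth 0: {0}
  depth 1: {4,5,6}
  depth 2: {1,7,8}
depth(7)=2, e.g. b·b

Answer: 2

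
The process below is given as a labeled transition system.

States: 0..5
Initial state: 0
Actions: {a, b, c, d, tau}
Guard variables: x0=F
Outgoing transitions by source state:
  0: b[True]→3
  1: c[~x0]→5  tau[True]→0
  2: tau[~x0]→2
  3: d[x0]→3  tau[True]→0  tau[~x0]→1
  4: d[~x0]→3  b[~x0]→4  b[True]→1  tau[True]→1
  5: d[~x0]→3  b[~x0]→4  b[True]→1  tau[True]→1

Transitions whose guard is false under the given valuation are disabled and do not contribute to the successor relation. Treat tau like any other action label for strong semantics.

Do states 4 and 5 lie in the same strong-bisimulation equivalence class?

Answer: BISIMILAR

Analysis:
Compute ~ classes (split until stable):
  P[0] = {{0,1,2,3,4,5}}
  P[1] = {{0},{1},{2,3},{4,5}}
  P[2] = {{0},{1},{2},{3},{4,5}}
5 equivalence class(es) (converged in 3)
class of 4: {4,5}; class of 5: {4,5}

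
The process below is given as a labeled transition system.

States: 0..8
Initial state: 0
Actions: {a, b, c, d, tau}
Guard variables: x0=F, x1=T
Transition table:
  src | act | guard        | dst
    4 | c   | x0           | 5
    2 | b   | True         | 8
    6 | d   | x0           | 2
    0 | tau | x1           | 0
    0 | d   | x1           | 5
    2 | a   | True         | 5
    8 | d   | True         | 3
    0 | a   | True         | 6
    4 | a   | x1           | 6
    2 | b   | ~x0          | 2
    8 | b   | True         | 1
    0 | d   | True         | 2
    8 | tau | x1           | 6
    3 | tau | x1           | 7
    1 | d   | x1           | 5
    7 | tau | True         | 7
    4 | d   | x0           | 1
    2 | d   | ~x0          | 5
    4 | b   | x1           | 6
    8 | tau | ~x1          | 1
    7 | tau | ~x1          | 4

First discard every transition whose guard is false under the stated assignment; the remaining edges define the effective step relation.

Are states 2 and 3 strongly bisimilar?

Answer: NOT BISIMILAR

Trace:
Compute ~ classes (split until stable):
  round 0: {{0,1,2,3,4,5,6,7,8}}
  round 1: {{0},{1},{2},{3,7},{4},{5,6},{8}}
stable after 2 split(s): 7 block(s)
[2]={2}  [3]={3,7}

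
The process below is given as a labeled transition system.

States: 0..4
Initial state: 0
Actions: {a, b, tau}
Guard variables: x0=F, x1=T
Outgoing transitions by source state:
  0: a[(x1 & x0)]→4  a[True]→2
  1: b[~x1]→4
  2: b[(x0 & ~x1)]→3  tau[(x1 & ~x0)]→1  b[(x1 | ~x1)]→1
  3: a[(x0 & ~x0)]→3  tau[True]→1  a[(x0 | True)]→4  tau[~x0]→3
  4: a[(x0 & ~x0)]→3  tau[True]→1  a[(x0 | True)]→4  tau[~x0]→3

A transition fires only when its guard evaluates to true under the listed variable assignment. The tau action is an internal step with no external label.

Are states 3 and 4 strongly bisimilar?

Answer: BISIMILAR

Analysis:
Bisimulation quotient by refinement:
  P[0] = {{0,1,2,3,4}}
  P[1] = {{0},{1},{2},{3,4}}
Fixed point at round 2; 4 class(es).
[3]={3,4}  [4]={3,4}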